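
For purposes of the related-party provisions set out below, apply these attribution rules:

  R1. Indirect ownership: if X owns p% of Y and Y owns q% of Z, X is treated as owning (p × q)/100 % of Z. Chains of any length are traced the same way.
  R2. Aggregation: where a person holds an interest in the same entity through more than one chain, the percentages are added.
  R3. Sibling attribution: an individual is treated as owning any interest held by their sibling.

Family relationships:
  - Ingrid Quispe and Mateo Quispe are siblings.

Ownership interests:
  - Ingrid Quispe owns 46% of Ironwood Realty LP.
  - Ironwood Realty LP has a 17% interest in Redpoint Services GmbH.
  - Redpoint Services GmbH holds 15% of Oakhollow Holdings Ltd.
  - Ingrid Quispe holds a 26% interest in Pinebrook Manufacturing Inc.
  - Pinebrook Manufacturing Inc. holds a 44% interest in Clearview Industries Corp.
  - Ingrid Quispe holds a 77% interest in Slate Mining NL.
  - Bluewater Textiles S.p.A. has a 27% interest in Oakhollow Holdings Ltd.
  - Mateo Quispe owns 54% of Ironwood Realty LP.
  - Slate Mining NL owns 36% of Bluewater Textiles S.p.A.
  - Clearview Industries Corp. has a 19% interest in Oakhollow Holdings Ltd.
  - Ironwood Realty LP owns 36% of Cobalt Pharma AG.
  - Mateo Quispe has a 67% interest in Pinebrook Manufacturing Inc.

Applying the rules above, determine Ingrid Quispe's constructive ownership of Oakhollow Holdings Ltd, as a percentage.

By sibling attribution (R3), Ingrid Quispe is treated as also owning Mateo Quispe's interest in Pinebrook Manufacturing Inc, giving 26% + 67% = 93%.
By sibling attribution (R3), Ingrid Quispe is treated as also owning Mateo Quispe's interest in Ironwood Realty LP, giving 46% + 54% = 100%.
Chain via Pinebrook Manufacturing Inc. → Clearview Industries Corp. (R1): 93% × 44% × 19% = 7.7748% of Oakhollow Holdings Ltd.
Chain via Ironwood Realty LP → Redpoint Services GmbH (R1): 100% × 17% × 15% = 2.55% of Oakhollow Holdings Ltd.
Chain via Slate Mining NL → Bluewater Textiles S.p.A. (R1): 77% × 36% × 27% = 7.4844% of Oakhollow Holdings Ltd.
Aggregating (R2): 7.7748% + 2.55% + 7.4844% = 17.8092%.

17.8092%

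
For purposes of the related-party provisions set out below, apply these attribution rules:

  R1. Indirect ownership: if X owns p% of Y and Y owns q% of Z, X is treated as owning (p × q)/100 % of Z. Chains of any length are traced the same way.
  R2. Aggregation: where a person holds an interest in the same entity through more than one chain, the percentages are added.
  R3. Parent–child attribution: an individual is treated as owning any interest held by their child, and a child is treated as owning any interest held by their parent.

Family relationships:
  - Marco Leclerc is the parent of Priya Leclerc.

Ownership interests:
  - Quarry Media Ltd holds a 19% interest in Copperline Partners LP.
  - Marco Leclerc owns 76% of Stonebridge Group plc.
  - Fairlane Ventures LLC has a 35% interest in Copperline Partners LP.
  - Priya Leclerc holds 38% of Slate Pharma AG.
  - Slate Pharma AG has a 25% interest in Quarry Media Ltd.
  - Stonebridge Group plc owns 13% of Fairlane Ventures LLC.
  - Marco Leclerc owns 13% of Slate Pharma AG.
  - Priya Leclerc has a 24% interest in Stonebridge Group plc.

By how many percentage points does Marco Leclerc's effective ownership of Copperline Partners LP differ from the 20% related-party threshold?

By parent–child attribution (R3), Marco Leclerc is treated as also owning Priya Leclerc's interest in Stonebridge Group plc, giving 76% + 24% = 100%.
By parent–child attribution (R3), Marco Leclerc is treated as also owning Priya Leclerc's interest in Slate Pharma AG, giving 13% + 38% = 51%.
Chain via Stonebridge Group plc → Fairlane Ventures LLC (R1): 100% × 13% × 35% = 4.55% of Copperline Partners LP.
Chain via Slate Pharma AG → Quarry Media Ltd (R1): 51% × 25% × 19% = 2.4225% of Copperline Partners LP.
Aggregating (R2): 4.55% + 2.4225% = 6.9725%.
6.9725% falls short of the 20% threshold by 13.0275 percentage points.

13.0275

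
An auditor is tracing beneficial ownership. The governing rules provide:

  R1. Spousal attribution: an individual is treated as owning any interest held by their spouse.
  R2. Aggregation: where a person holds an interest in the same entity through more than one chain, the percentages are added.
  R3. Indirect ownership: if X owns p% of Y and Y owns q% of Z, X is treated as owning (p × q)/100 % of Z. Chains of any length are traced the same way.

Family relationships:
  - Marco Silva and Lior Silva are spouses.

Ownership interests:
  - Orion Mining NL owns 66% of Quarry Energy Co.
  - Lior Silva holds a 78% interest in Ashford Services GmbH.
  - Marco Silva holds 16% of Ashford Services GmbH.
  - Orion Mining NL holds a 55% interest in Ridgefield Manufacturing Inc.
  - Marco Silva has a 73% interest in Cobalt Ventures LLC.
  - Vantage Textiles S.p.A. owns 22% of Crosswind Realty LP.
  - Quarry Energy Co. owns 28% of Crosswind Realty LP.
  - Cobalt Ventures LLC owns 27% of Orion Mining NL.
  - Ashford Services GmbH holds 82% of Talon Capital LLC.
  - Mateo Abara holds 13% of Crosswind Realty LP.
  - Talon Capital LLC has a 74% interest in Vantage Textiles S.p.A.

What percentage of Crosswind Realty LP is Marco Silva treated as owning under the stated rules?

By spousal attribution (R1), Marco Silva is treated as also owning Lior Silva's interest in Ashford Services GmbH, giving 16% + 78% = 94%.
Chain via Ashford Services GmbH → Talon Capital LLC → Vantage Textiles S.p.A. (R3): 94% × 82% × 74% × 22% = 12.548624% of Crosswind Realty LP.
Chain via Cobalt Ventures LLC → Orion Mining NL → Quarry Energy Co. (R3): 73% × 27% × 66% × 28% = 3.642408% of Crosswind Realty LP.
Aggregating (R2): 12.548624% + 3.642408% = 16.191032%.

16.191032%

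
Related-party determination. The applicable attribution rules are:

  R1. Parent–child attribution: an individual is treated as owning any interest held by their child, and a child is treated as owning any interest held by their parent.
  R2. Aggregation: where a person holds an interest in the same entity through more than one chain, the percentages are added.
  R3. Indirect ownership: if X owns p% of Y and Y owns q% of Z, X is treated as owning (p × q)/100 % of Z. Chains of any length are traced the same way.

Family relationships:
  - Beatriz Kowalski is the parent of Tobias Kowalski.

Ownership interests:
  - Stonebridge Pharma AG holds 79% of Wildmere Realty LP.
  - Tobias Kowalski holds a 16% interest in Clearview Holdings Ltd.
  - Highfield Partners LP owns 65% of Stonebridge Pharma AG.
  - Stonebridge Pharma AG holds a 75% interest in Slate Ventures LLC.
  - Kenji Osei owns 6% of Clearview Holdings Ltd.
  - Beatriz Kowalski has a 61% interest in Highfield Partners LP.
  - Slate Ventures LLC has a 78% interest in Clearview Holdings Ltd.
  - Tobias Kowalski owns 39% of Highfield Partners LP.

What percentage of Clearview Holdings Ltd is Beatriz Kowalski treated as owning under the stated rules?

By parent–child attribution (R1), Beatriz Kowalski is treated as also owning Tobias Kowalski's interest in Highfield Partners LP, giving 61% + 39% = 100%.
By parent–child attribution (R1), Beatriz Kowalski is treated as owning Tobias Kowalski's 16% interest in Clearview Holdings Ltd.
Chain via Highfield Partners LP → Stonebridge Pharma AG → Slate Ventures LLC (R3): 100% × 65% × 75% × 78% = 38.025% of Clearview Holdings Ltd.
Direct interest in Clearview Holdings Ltd: 16%.
Aggregating (R2): 38.025% + 16% = 54.025%.

54.025%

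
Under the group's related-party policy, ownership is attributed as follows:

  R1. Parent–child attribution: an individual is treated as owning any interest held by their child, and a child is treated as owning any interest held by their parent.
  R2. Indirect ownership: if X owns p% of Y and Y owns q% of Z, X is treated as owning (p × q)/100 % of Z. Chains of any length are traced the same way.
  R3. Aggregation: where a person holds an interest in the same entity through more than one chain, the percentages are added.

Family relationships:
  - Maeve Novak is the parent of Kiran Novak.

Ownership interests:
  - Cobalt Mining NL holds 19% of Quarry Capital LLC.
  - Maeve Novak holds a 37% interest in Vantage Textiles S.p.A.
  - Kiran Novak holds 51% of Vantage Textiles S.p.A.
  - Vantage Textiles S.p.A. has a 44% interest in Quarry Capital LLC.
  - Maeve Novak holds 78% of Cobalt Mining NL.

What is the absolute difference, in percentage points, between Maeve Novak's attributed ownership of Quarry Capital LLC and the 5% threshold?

48.54

By parent–child attribution (R1), Maeve Novak is treated as also owning Kiran Novak's interest in Vantage Textiles S.p.A, giving 37% + 51% = 88%.
Chain via Cobalt Mining NL (R2): 78% × 19% = 14.82% of Quarry Capital LLC.
Chain via Vantage Textiles S.p.A. (R2): 88% × 44% = 38.72% of Quarry Capital LLC.
Aggregating (R3): 14.82% + 38.72% = 53.54%.
53.54% exceeds the 5% threshold by 48.54 percentage points.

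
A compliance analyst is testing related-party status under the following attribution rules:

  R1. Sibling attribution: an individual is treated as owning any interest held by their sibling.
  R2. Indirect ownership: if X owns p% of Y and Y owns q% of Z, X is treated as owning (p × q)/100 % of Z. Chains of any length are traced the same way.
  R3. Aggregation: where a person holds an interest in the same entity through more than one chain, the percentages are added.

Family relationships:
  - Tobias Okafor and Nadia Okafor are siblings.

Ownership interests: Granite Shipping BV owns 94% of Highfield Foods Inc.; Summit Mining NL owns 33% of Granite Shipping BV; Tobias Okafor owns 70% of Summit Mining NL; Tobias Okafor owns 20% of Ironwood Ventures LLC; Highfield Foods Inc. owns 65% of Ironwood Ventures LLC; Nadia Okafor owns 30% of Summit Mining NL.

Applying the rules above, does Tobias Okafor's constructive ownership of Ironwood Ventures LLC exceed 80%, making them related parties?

No

By sibling attribution (R1), Tobias Okafor is treated as also owning Nadia Okafor's interest in Summit Mining NL, giving 70% + 30% = 100%.
Chain via Summit Mining NL → Granite Shipping BV → Highfield Foods Inc. (R2): 100% × 33% × 94% × 65% = 20.163% of Ironwood Ventures LLC.
Direct interest in Ironwood Ventures LLC: 20%.
Aggregating (R3): 20.163% + 20% = 40.163%.
40.163% does not exceed the 80% threshold, so Tobias is not a related party to Ironwood Ventures LLC.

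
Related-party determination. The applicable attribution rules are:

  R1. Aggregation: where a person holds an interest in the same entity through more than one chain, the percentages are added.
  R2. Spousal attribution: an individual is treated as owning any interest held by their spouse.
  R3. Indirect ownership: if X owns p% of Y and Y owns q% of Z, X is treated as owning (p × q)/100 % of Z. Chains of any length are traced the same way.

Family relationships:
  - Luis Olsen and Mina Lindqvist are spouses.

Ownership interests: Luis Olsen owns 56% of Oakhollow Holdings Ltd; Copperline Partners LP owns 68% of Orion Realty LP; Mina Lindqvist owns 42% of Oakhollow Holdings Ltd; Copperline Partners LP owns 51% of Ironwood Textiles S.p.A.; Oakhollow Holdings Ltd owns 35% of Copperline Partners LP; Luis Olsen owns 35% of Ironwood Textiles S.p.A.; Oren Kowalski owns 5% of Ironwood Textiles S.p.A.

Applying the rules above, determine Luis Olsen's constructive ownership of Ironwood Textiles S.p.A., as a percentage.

52.493%

By spousal attribution (R2), Luis Olsen is treated as also owning Mina Lindqvist's interest in Oakhollow Holdings Ltd, giving 56% + 42% = 98%.
Chain via Oakhollow Holdings Ltd → Copperline Partners LP (R3): 98% × 35% × 51% = 17.493% of Ironwood Textiles S.p.A.
Direct interest in Ironwood Textiles S.p.A: 35%.
Aggregating (R1): 17.493% + 35% = 52.493%.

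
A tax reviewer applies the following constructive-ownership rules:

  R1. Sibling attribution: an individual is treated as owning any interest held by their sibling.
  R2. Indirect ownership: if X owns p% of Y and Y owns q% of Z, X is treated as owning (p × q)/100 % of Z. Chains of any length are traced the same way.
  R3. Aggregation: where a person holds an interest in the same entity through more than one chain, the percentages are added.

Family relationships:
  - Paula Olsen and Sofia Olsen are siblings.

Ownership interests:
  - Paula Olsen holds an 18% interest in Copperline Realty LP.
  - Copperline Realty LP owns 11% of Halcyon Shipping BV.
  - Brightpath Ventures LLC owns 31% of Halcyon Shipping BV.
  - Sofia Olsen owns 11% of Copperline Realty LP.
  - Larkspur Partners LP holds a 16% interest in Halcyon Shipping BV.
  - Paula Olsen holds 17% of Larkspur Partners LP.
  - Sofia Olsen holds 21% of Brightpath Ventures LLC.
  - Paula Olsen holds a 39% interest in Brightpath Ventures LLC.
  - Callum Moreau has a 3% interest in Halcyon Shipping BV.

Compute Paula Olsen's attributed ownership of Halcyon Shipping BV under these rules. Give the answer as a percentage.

24.51%

By sibling attribution (R1), Paula Olsen is treated as also owning Sofia Olsen's interest in Copperline Realty LP, giving 18% + 11% = 29%.
By sibling attribution (R1), Paula Olsen is treated as also owning Sofia Olsen's interest in Brightpath Ventures LLC, giving 39% + 21% = 60%.
Chain via Larkspur Partners LP (R2): 17% × 16% = 2.72% of Halcyon Shipping BV.
Chain via Copperline Realty LP (R2): 29% × 11% = 3.19% of Halcyon Shipping BV.
Chain via Brightpath Ventures LLC (R2): 60% × 31% = 18.6% of Halcyon Shipping BV.
Aggregating (R3): 2.72% + 3.19% + 18.6% = 24.51%.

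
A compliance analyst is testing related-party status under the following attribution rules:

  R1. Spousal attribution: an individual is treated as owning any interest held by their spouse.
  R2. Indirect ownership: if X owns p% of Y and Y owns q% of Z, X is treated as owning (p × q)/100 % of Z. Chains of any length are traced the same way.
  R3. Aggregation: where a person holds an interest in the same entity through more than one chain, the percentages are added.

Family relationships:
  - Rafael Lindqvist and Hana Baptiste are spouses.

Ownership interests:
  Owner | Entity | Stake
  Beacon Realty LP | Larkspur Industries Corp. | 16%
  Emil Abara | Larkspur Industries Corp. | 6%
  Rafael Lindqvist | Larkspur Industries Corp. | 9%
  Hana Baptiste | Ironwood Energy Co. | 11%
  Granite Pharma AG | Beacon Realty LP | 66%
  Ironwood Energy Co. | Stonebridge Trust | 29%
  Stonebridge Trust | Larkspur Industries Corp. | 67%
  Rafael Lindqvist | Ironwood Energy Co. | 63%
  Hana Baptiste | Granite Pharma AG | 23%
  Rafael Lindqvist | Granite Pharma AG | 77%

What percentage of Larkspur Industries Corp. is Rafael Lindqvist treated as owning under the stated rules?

33.9382%

By spousal attribution (R1), Rafael Lindqvist is treated as also owning Hana Baptiste's interest in Ironwood Energy Co, giving 63% + 11% = 74%.
By spousal attribution (R1), Rafael Lindqvist is treated as also owning Hana Baptiste's interest in Granite Pharma AG, giving 77% + 23% = 100%.
Chain via Ironwood Energy Co. → Stonebridge Trust (R2): 74% × 29% × 67% = 14.3782% of Larkspur Industries Corp.
Chain via Granite Pharma AG → Beacon Realty LP (R2): 100% × 66% × 16% = 10.56% of Larkspur Industries Corp.
Direct interest in Larkspur Industries Corp: 9%.
Aggregating (R3): 14.3782% + 10.56% + 9% = 33.9382%.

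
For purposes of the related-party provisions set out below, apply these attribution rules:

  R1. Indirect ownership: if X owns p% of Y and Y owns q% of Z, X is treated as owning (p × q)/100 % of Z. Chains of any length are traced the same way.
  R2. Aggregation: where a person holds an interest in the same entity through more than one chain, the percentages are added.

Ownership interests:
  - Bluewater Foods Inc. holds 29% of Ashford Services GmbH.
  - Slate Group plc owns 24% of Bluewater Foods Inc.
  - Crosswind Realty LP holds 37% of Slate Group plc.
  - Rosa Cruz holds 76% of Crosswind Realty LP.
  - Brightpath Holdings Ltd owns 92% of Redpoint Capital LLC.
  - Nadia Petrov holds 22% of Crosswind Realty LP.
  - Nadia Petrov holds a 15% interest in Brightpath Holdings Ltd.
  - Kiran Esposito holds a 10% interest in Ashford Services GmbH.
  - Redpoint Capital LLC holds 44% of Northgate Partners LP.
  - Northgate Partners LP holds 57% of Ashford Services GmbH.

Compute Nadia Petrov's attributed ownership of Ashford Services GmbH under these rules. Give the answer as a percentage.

Chain via Brightpath Holdings Ltd → Redpoint Capital LLC → Northgate Partners LP (R1): 15% × 92% × 44% × 57% = 3.46104% of Ashford Services GmbH.
Chain via Crosswind Realty LP → Slate Group plc → Bluewater Foods Inc. (R1): 22% × 37% × 24% × 29% = 0.566544% of Ashford Services GmbH.
Aggregating (R2): 3.46104% + 0.566544% = 4.027584%.

4.027584%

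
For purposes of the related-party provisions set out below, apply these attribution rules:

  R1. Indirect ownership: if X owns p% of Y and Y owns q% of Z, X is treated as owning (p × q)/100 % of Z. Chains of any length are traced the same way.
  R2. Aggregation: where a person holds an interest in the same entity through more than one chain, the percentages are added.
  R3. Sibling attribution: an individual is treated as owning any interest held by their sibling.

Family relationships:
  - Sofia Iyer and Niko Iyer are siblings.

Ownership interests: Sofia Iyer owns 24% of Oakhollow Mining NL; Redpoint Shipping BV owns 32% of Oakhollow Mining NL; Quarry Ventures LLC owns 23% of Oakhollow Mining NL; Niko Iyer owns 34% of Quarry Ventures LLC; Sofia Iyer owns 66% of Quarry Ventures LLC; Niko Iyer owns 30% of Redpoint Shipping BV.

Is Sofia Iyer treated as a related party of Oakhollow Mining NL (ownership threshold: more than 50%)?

By sibling attribution (R3), Sofia Iyer is treated as also owning Niko Iyer's interest in Quarry Ventures LLC, giving 66% + 34% = 100%.
By sibling attribution (R3), Sofia Iyer is treated as owning Niko Iyer's 30% interest in Redpoint Shipping BV.
Chain via Quarry Ventures LLC (R1): 100% × 23% = 23% of Oakhollow Mining NL.
Direct interest in Oakhollow Mining NL: 24%.
Chain via Redpoint Shipping BV (R1): 30% × 32% = 9.6% of Oakhollow Mining NL.
Aggregating (R2): 23% + 24% + 9.6% = 56.6%.
56.6% exceeds the 50% threshold, so Sofia is a related party to Oakhollow Mining NL.

Yes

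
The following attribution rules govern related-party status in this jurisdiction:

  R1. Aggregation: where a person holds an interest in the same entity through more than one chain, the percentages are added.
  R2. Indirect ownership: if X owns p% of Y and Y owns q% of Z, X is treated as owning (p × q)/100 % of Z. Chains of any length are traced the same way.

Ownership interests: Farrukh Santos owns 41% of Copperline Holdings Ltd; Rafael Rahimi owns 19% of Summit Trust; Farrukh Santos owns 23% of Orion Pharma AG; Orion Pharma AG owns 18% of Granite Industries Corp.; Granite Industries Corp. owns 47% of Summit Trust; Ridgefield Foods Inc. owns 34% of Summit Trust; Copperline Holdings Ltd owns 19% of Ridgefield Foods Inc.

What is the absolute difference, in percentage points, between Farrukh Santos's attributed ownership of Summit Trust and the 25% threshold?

Chain via Orion Pharma AG → Granite Industries Corp. (R2): 23% × 18% × 47% = 1.9458% of Summit Trust.
Chain via Copperline Holdings Ltd → Ridgefield Foods Inc. (R2): 41% × 19% × 34% = 2.6486% of Summit Trust.
Aggregating (R1): 1.9458% + 2.6486% = 4.5944%.
4.5944% falls short of the 25% threshold by 20.4056 percentage points.

20.4056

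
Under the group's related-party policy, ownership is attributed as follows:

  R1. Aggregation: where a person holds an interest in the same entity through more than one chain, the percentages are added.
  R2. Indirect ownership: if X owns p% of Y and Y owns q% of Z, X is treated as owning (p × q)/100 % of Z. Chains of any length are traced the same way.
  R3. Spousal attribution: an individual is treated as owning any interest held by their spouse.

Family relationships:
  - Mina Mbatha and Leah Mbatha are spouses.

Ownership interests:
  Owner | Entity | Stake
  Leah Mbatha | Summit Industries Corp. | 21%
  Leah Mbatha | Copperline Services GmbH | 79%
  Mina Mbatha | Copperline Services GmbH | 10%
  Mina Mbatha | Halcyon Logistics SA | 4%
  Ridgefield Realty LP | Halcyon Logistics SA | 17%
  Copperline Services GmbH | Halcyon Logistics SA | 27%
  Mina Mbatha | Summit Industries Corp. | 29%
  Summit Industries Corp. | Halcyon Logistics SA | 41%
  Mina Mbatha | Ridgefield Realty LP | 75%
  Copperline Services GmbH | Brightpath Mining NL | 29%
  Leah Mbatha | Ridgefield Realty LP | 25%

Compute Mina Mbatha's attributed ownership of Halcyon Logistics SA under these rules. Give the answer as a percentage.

65.53%

By spousal attribution (R3), Mina Mbatha is treated as also owning Leah Mbatha's interest in Copperline Services GmbH, giving 10% + 79% = 89%.
By spousal attribution (R3), Mina Mbatha is treated as also owning Leah Mbatha's interest in Ridgefield Realty LP, giving 75% + 25% = 100%.
By spousal attribution (R3), Mina Mbatha is treated as also owning Leah Mbatha's interest in Summit Industries Corp, giving 29% + 21% = 50%.
Chain via Copperline Services GmbH (R2): 89% × 27% = 24.03% of Halcyon Logistics SA.
Chain via Ridgefield Realty LP (R2): 100% × 17% = 17% of Halcyon Logistics SA.
Chain via Summit Industries Corp. (R2): 50% × 41% = 20.5% of Halcyon Logistics SA.
Direct interest in Halcyon Logistics SA: 4%.
Aggregating (R1): 24.03% + 17% + 20.5% + 4% = 65.53%.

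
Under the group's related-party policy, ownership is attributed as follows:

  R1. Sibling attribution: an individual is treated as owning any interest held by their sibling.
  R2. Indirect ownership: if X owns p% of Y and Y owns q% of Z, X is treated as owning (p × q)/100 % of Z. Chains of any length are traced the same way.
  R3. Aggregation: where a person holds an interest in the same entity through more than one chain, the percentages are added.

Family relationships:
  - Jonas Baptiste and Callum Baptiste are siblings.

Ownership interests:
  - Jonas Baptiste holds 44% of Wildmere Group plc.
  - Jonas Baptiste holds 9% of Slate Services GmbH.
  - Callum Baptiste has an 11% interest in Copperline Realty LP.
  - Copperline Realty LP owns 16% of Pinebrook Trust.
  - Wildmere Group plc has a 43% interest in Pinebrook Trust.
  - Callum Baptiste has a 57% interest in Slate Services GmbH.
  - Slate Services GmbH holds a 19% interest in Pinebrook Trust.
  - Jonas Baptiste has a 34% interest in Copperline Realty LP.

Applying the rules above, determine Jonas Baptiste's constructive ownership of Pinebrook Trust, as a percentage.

38.66%

By sibling attribution (R1), Jonas Baptiste is treated as also owning Callum Baptiste's interest in Slate Services GmbH, giving 9% + 57% = 66%.
By sibling attribution (R1), Jonas Baptiste is treated as also owning Callum Baptiste's interest in Copperline Realty LP, giving 34% + 11% = 45%.
Chain via Wildmere Group plc (R2): 44% × 43% = 18.92% of Pinebrook Trust.
Chain via Slate Services GmbH (R2): 66% × 19% = 12.54% of Pinebrook Trust.
Chain via Copperline Realty LP (R2): 45% × 16% = 7.2% of Pinebrook Trust.
Aggregating (R3): 18.92% + 12.54% + 7.2% = 38.66%.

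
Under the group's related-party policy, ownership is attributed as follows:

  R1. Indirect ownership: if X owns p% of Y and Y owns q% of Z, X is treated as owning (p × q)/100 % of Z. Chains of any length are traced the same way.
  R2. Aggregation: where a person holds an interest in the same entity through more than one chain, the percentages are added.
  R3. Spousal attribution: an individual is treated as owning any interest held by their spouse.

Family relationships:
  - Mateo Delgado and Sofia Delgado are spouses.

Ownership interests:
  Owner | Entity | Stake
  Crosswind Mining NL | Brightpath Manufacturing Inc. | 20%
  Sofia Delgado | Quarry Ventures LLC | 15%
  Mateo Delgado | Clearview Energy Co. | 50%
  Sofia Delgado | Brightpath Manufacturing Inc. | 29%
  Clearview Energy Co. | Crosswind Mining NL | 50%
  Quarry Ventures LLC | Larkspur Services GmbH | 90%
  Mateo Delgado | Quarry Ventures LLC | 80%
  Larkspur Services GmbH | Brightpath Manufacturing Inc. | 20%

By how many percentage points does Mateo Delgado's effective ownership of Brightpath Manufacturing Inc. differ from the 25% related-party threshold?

By spousal attribution (R3), Mateo Delgado is treated as also owning Sofia Delgado's interest in Quarry Ventures LLC, giving 80% + 15% = 95%.
By spousal attribution (R3), Mateo Delgado is treated as owning Sofia Delgado's 29% interest in Brightpath Manufacturing Inc.
Chain via Clearview Energy Co. → Crosswind Mining NL (R1): 50% × 50% × 20% = 5% of Brightpath Manufacturing Inc.
Chain via Quarry Ventures LLC → Larkspur Services GmbH (R1): 95% × 90% × 20% = 17.1% of Brightpath Manufacturing Inc.
Direct interest in Brightpath Manufacturing Inc: 29%.
Aggregating (R2): 5% + 17.1% + 29% = 51.1%.
51.1% exceeds the 25% threshold by 26.1 percentage points.

26.1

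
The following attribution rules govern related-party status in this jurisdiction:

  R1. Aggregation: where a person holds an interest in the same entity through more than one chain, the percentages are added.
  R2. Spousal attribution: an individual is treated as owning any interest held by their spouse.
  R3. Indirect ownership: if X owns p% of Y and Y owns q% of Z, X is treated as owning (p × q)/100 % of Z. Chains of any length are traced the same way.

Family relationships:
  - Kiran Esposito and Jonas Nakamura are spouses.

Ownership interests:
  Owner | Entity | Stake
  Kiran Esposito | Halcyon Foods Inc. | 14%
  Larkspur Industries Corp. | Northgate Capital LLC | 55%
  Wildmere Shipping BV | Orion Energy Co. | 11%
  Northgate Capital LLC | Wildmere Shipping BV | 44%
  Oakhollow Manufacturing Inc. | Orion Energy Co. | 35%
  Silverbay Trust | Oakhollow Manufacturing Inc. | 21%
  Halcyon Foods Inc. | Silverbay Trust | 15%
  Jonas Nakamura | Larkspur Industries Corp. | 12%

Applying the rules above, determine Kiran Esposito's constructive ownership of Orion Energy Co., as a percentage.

By spousal attribution (R2), Kiran Esposito is treated as owning Jonas Nakamura's 12% interest in Larkspur Industries Corp.
Chain via Halcyon Foods Inc. → Silverbay Trust → Oakhollow Manufacturing Inc. (R3): 14% × 15% × 21% × 35% = 0.15435% of Orion Energy Co.
Chain via Larkspur Industries Corp. → Northgate Capital LLC → Wildmere Shipping BV (R3): 12% × 55% × 44% × 11% = 0.31944% of Orion Energy Co.
Aggregating (R1): 0.15435% + 0.31944% = 0.47379%.

0.47379%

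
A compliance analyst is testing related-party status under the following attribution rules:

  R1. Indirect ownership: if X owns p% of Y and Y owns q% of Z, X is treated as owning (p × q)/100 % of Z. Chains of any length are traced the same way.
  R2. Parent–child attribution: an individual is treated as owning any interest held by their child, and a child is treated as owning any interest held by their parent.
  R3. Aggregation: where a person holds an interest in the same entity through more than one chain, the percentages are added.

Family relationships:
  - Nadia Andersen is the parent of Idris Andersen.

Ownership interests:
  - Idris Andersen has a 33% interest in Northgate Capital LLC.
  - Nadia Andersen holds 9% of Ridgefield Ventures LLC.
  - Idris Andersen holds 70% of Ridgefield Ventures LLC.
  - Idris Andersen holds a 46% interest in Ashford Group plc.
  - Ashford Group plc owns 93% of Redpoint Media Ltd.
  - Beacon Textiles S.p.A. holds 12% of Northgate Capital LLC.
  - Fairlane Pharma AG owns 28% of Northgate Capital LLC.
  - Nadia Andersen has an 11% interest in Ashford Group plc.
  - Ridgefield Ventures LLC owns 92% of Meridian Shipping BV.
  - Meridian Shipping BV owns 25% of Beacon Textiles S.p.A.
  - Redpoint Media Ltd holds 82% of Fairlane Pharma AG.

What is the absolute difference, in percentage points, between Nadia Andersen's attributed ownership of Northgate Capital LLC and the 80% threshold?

32.648504

By parent–child attribution (R2), Nadia Andersen is treated as also owning Idris Andersen's interest in Ashford Group plc, giving 11% + 46% = 57%.
By parent–child attribution (R2), Nadia Andersen is treated as also owning Idris Andersen's interest in Ridgefield Ventures LLC, giving 9% + 70% = 79%.
By parent–child attribution (R2), Nadia Andersen is treated as owning Idris Andersen's 33% interest in Northgate Capital LLC.
Chain via Ashford Group plc → Redpoint Media Ltd → Fairlane Pharma AG (R1): 57% × 93% × 82% × 28% = 12.171096% of Northgate Capital LLC.
Chain via Ridgefield Ventures LLC → Meridian Shipping BV → Beacon Textiles S.p.A. (R1): 79% × 92% × 25% × 12% = 2.1804% of Northgate Capital LLC.
Direct interest in Northgate Capital LLC: 33%.
Aggregating (R3): 12.171096% + 2.1804% + 33% = 47.351496%.
47.351496% falls short of the 80% threshold by 32.648504 percentage points.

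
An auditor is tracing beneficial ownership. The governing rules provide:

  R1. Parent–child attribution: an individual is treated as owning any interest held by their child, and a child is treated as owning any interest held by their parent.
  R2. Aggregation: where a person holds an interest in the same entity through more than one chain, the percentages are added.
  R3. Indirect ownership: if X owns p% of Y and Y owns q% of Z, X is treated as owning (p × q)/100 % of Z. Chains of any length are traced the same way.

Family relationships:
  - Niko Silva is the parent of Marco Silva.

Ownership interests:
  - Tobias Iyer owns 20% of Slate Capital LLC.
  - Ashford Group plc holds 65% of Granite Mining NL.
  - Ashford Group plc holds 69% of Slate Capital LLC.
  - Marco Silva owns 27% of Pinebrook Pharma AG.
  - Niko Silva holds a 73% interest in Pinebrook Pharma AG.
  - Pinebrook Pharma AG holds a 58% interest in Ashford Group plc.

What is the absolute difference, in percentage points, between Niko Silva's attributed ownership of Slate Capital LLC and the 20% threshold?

20.02

By parent–child attribution (R1), Niko Silva is treated as also owning Marco Silva's interest in Pinebrook Pharma AG, giving 73% + 27% = 100%.
Chain via Pinebrook Pharma AG → Ashford Group plc (R3): 100% × 58% × 69% = 40.02% of Slate Capital LLC.
40.02% exceeds the 20% threshold by 20.02 percentage points.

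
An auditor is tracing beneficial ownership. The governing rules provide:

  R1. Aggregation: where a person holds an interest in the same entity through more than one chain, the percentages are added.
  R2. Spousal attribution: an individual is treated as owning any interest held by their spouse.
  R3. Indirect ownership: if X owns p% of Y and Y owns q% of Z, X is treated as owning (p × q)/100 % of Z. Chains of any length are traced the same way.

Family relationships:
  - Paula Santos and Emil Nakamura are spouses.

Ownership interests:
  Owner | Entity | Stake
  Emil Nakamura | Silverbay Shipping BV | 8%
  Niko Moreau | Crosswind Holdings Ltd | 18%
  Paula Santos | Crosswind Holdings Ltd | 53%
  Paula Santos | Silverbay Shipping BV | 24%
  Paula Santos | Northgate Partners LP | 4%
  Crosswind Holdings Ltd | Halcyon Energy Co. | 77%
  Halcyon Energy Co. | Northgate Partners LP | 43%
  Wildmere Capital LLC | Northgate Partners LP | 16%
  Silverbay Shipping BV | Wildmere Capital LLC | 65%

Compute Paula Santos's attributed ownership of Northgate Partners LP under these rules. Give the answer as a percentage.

24.8763%

By spousal attribution (R2), Paula Santos is treated as also owning Emil Nakamura's interest in Silverbay Shipping BV, giving 24% + 8% = 32%.
Chain via Crosswind Holdings Ltd → Halcyon Energy Co. (R3): 53% × 77% × 43% = 17.5483% of Northgate Partners LP.
Chain via Silverbay Shipping BV → Wildmere Capital LLC (R3): 32% × 65% × 16% = 3.328% of Northgate Partners LP.
Direct interest in Northgate Partners LP: 4%.
Aggregating (R1): 17.5483% + 3.328% + 4% = 24.8763%.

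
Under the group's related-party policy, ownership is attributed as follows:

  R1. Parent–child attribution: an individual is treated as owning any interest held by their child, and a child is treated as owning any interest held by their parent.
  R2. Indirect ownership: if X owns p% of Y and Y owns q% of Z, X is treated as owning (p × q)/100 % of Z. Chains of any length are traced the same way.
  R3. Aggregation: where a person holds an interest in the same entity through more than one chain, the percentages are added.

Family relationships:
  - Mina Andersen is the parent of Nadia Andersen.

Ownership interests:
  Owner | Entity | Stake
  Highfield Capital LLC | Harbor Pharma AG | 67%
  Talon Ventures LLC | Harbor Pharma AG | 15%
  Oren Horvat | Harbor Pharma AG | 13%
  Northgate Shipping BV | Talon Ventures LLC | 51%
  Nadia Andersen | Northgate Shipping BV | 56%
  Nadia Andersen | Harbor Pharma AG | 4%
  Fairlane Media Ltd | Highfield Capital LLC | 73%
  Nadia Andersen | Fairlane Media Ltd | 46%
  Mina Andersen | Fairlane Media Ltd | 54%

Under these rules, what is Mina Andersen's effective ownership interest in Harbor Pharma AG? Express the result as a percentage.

By parent–child attribution (R1), Mina Andersen is treated as also owning Nadia Andersen's interest in Fairlane Media Ltd, giving 54% + 46% = 100%.
By parent–child attribution (R1), Mina Andersen is treated as owning Nadia Andersen's 56% interest in Northgate Shipping BV.
By parent–child attribution (R1), Mina Andersen is treated as owning Nadia Andersen's 4% interest in Harbor Pharma AG.
Chain via Fairlane Media Ltd → Highfield Capital LLC (R2): 100% × 73% × 67% = 48.91% of Harbor Pharma AG.
Chain via Northgate Shipping BV → Talon Ventures LLC (R2): 56% × 51% × 15% = 4.284% of Harbor Pharma AG.
Direct interest in Harbor Pharma AG: 4%.
Aggregating (R3): 48.91% + 4.284% + 4% = 57.194%.

57.194%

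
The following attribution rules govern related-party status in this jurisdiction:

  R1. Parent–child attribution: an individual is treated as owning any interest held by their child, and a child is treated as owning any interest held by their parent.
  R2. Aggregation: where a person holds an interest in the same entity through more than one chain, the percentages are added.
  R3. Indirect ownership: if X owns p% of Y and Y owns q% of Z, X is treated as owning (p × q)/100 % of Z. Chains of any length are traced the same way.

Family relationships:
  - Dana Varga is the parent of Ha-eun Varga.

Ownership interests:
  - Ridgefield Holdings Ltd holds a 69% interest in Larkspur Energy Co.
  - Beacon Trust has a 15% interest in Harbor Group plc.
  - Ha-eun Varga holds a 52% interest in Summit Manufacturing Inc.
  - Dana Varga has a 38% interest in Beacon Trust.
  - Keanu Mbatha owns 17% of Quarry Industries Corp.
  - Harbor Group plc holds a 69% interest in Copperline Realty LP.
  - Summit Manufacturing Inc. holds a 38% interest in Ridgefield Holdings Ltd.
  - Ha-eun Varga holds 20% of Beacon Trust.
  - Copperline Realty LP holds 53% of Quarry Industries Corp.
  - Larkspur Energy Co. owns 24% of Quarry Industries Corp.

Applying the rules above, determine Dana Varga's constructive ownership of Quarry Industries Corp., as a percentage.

By parent–child attribution (R1), Dana Varga is treated as also owning Ha-eun Varga's interest in Beacon Trust, giving 38% + 20% = 58%.
By parent–child attribution (R1), Dana Varga is treated as owning Ha-eun Varga's 52% interest in Summit Manufacturing Inc.
Chain via Beacon Trust → Harbor Group plc → Copperline Realty LP (R3): 58% × 15% × 69% × 53% = 3.18159% of Quarry Industries Corp.
Chain via Summit Manufacturing Inc. → Ridgefield Holdings Ltd → Larkspur Energy Co. (R3): 52% × 38% × 69% × 24% = 3.272256% of Quarry Industries Corp.
Aggregating (R2): 3.18159% + 3.272256% = 6.453846%.

6.453846%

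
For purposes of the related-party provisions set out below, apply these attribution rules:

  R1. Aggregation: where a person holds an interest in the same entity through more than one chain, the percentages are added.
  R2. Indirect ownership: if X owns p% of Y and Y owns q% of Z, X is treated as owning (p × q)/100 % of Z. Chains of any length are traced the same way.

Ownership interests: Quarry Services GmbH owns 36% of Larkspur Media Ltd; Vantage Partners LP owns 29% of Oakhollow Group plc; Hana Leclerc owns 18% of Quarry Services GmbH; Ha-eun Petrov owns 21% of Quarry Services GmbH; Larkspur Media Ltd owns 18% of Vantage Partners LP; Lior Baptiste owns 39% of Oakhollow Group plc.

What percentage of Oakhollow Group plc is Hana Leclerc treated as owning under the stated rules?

0.338256%

Chain via Quarry Services GmbH → Larkspur Media Ltd → Vantage Partners LP (R2): 18% × 36% × 18% × 29% = 0.338256% of Oakhollow Group plc.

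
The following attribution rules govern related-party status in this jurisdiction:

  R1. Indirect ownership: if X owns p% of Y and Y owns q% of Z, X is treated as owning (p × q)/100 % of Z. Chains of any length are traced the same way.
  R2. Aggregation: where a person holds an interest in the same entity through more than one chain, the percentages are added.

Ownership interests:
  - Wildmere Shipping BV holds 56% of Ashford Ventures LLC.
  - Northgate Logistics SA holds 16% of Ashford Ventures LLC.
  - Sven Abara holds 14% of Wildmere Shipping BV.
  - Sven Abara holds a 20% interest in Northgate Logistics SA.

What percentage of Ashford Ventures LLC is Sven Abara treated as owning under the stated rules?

11.04%

Chain via Wildmere Shipping BV (R1): 14% × 56% = 7.84% of Ashford Ventures LLC.
Chain via Northgate Logistics SA (R1): 20% × 16% = 3.2% of Ashford Ventures LLC.
Aggregating (R2): 7.84% + 3.2% = 11.04%.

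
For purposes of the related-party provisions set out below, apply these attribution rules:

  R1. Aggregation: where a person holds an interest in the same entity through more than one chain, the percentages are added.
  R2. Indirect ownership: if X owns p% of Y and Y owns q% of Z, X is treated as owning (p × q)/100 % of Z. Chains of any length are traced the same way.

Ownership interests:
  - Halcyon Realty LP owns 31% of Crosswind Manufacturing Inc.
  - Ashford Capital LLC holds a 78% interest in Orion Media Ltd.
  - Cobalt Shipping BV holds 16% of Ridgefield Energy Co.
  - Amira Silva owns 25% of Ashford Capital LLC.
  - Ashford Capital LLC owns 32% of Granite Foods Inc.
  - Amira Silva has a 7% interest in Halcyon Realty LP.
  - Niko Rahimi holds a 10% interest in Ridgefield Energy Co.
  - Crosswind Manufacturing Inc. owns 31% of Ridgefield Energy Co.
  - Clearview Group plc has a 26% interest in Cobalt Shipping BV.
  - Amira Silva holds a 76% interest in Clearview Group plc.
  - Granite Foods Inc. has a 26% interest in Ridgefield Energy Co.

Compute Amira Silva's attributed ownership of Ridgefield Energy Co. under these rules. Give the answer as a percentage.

5.9143%

Chain via Clearview Group plc → Cobalt Shipping BV (R2): 76% × 26% × 16% = 3.1616% of Ridgefield Energy Co.
Chain via Ashford Capital LLC → Granite Foods Inc. (R2): 25% × 32% × 26% = 2.08% of Ridgefield Energy Co.
Chain via Halcyon Realty LP → Crosswind Manufacturing Inc. (R2): 7% × 31% × 31% = 0.6727% of Ridgefield Energy Co.
Aggregating (R1): 3.1616% + 2.08% + 0.6727% = 5.9143%.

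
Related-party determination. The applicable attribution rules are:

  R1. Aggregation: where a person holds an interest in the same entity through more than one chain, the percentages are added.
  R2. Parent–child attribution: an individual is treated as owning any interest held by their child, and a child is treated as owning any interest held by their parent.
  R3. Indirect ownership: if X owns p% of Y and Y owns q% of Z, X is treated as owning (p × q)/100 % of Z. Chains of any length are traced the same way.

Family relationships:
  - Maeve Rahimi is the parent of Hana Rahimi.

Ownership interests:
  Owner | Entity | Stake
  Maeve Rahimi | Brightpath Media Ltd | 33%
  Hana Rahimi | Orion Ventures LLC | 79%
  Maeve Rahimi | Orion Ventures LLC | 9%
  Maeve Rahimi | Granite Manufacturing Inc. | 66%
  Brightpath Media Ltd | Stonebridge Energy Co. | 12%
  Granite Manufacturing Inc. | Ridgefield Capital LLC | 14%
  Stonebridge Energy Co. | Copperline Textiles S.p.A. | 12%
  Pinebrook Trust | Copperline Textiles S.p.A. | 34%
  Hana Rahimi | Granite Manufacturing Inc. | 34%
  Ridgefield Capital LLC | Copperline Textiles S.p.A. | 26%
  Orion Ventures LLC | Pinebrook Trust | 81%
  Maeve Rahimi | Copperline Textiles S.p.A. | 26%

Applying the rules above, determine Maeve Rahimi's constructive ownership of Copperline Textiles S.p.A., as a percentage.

54.3504%

By parent–child attribution (R2), Maeve Rahimi is treated as also owning Hana Rahimi's interest in Orion Ventures LLC, giving 9% + 79% = 88%.
By parent–child attribution (R2), Maeve Rahimi is treated as also owning Hana Rahimi's interest in Granite Manufacturing Inc, giving 66% + 34% = 100%.
Chain via Brightpath Media Ltd → Stonebridge Energy Co. (R3): 33% × 12% × 12% = 0.4752% of Copperline Textiles S.p.A.
Chain via Orion Ventures LLC → Pinebrook Trust (R3): 88% × 81% × 34% = 24.2352% of Copperline Textiles S.p.A.
Chain via Granite Manufacturing Inc. → Ridgefield Capital LLC (R3): 100% × 14% × 26% = 3.64% of Copperline Textiles S.p.A.
Direct interest in Copperline Textiles S.p.A: 26%.
Aggregating (R1): 0.4752% + 24.2352% + 3.64% + 26% = 54.3504%.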